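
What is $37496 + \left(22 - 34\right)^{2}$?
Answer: $37640$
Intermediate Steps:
$37496 + \left(22 - 34\right)^{2} = 37496 + \left(-12\right)^{2} = 37496 + 144 = 37640$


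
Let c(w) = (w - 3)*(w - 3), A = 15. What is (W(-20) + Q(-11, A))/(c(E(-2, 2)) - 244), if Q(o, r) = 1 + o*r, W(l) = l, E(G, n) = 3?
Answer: 46/61 ≈ 0.75410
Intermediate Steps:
c(w) = (-3 + w)² (c(w) = (-3 + w)*(-3 + w) = (-3 + w)²)
(W(-20) + Q(-11, A))/(c(E(-2, 2)) - 244) = (-20 + (1 - 11*15))/((-3 + 3)² - 244) = (-20 + (1 - 165))/(0² - 244) = (-20 - 164)/(0 - 244) = -184/(-244) = -184*(-1/244) = 46/61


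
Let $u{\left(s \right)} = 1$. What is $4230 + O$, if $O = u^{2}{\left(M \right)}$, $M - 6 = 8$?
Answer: $4231$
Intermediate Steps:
$M = 14$ ($M = 6 + 8 = 14$)
$O = 1$ ($O = 1^{2} = 1$)
$4230 + O = 4230 + 1 = 4231$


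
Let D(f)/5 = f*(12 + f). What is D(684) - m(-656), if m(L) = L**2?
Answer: 1949984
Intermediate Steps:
D(f) = 5*f*(12 + f) (D(f) = 5*(f*(12 + f)) = 5*f*(12 + f))
D(684) - m(-656) = 5*684*(12 + 684) - 1*(-656)**2 = 5*684*696 - 1*430336 = 2380320 - 430336 = 1949984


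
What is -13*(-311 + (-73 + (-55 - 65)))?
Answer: 6552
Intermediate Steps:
-13*(-311 + (-73 + (-55 - 65))) = -13*(-311 + (-73 - 120)) = -13*(-311 - 193) = -13*(-504) = 6552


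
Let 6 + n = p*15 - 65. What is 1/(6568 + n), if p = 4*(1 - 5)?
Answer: 1/6257 ≈ 0.00015982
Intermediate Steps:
p = -16 (p = 4*(-4) = -16)
n = -311 (n = -6 + (-16*15 - 65) = -6 + (-240 - 65) = -6 - 305 = -311)
1/(6568 + n) = 1/(6568 - 311) = 1/6257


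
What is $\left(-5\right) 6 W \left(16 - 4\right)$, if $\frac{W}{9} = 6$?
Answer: $-19440$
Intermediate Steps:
$W = 54$ ($W = 9 \cdot 6 = 54$)
$\left(-5\right) 6 W \left(16 - 4\right) = \left(-5\right) 6 \cdot 54 \left(16 - 4\right) = \left(-30\right) 54 \cdot 12 = \left(-1620\right) 12 = -19440$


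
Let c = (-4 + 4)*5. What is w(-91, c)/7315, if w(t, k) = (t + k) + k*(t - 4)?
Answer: -13/1045 ≈ -0.012440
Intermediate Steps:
c = 0 (c = 0*5 = 0)
w(t, k) = k + t + k*(-4 + t) (w(t, k) = (k + t) + k*(-4 + t) = k + t + k*(-4 + t))
w(-91, c)/7315 = (-91 - 3*0 + 0*(-91))/7315 = (-91 + 0 + 0)*(1/7315) = -91*1/7315 = -13/1045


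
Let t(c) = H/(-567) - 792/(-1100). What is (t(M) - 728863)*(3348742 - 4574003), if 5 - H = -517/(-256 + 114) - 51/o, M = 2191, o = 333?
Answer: 199530126426830084783/223426350 ≈ 8.9305e+11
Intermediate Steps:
H = 23837/15762 (H = 5 - (-517/(-256 + 114) - 51/333) = 5 - (-517/(-142) - 51*1/333) = 5 - (-517*(-1/142) - 17/111) = 5 - (517/142 - 17/111) = 5 - 1*54973/15762 = 5 - 54973/15762 = 23837/15762 ≈ 1.5123)
t(c) = 160271047/223426350 (t(c) = (23837/15762)/(-567) - 792/(-1100) = (23837/15762)*(-1/567) - 792*(-1/1100) = -23837/8937054 + 18/25 = 160271047/223426350)
(t(M) - 728863)*(3348742 - 4574003) = (160271047/223426350 - 728863)*(3348742 - 4574003) = -162847039469003/223426350*(-1225261) = 199530126426830084783/223426350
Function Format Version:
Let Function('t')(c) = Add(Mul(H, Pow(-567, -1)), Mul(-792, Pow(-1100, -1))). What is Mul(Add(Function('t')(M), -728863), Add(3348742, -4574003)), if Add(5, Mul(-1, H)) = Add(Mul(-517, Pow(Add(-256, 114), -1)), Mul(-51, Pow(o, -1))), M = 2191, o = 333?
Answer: Rational(199530126426830084783, 223426350) ≈ 8.9305e+11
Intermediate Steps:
H = Rational(23837, 15762) (H = Add(5, Mul(-1, Add(Mul(-517, Pow(Add(-256, 114), -1)), Mul(-51, Pow(333, -1))))) = Add(5, Mul(-1, Add(Mul(-517, Pow(-142, -1)), Mul(-51, Rational(1, 333))))) = Add(5, Mul(-1, Add(Mul(-517, Rational(-1, 142)), Rational(-17, 111)))) = Add(5, Mul(-1, Add(Rational(517, 142), Rational(-17, 111)))) = Add(5, Mul(-1, Rational(54973, 15762))) = Add(5, Rational(-54973, 15762)) = Rational(23837, 15762) ≈ 1.5123)
Function('t')(c) = Rational(160271047, 223426350) (Function('t')(c) = Add(Mul(Rational(23837, 15762), Pow(-567, -1)), Mul(-792, Pow(-1100, -1))) = Add(Mul(Rational(23837, 15762), Rational(-1, 567)), Mul(-792, Rational(-1, 1100))) = Add(Rational(-23837, 8937054), Rational(18, 25)) = Rational(160271047, 223426350))
Mul(Add(Function('t')(M), -728863), Add(3348742, -4574003)) = Mul(Add(Rational(160271047, 223426350), -728863), Add(3348742, -4574003)) = Mul(Rational(-162847039469003, 223426350), -1225261) = Rational(199530126426830084783, 223426350)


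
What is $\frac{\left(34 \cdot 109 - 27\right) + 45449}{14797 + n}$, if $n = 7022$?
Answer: $\frac{16376}{7273} \approx 2.2516$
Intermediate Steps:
$\frac{\left(34 \cdot 109 - 27\right) + 45449}{14797 + n} = \frac{\left(34 \cdot 109 - 27\right) + 45449}{14797 + 7022} = \frac{\left(3706 - 27\right) + 45449}{21819} = \left(3679 + 45449\right) \frac{1}{21819} = 49128 \cdot \frac{1}{21819} = \frac{16376}{7273}$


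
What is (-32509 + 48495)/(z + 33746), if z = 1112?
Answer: 7993/17429 ≈ 0.45860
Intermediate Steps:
(-32509 + 48495)/(z + 33746) = (-32509 + 48495)/(1112 + 33746) = 15986/34858 = 15986*(1/34858) = 7993/17429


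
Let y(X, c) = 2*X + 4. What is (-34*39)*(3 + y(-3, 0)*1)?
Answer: -1326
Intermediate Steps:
y(X, c) = 4 + 2*X
(-34*39)*(3 + y(-3, 0)*1) = (-34*39)*(3 + (4 + 2*(-3))*1) = -1326*(3 + (4 - 6)*1) = -1326*(3 - 2*1) = -1326*(3 - 2) = -1326*1 = -1326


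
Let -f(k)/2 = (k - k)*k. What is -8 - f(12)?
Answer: -8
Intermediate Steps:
f(k) = 0 (f(k) = -2*(k - k)*k = -0*k = -2*0 = 0)
-8 - f(12) = -8 - 1*0 = -8 + 0 = -8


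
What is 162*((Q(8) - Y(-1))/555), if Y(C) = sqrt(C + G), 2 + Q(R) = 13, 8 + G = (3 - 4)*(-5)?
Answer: 594/185 - 108*I/185 ≈ 3.2108 - 0.58378*I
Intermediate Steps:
G = -3 (G = -8 + (3 - 4)*(-5) = -8 - 1*(-5) = -8 + 5 = -3)
Q(R) = 11 (Q(R) = -2 + 13 = 11)
Y(C) = sqrt(-3 + C) (Y(C) = sqrt(C - 3) = sqrt(-3 + C))
162*((Q(8) - Y(-1))/555) = 162*((11 - sqrt(-3 - 1))/555) = 162*((11 - sqrt(-4))*(1/555)) = 162*((11 - 2*I)*(1/555)) = 162*(11/555 - 2*I/555) = 594/185 - 108*I/185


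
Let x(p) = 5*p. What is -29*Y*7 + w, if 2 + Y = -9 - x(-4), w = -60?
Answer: -1887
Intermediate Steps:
Y = 9 (Y = -2 + (-9 - 5*(-4)) = -2 + (-9 - 1*(-20)) = -2 + (-9 + 20) = -2 + 11 = 9)
-29*Y*7 + w = -261*7 - 60 = -29*63 - 60 = -1827 - 60 = -1887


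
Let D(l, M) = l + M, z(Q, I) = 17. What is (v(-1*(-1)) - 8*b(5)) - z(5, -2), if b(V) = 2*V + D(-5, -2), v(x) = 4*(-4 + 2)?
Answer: -49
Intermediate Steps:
D(l, M) = M + l
v(x) = -8 (v(x) = 4*(-2) = -8)
b(V) = -7 + 2*V (b(V) = 2*V + (-2 - 5) = 2*V - 7 = -7 + 2*V)
(v(-1*(-1)) - 8*b(5)) - z(5, -2) = (-8 - 8*(-7 + 2*5)) - 1*17 = (-8 - 8*(-7 + 10)) - 17 = (-8 - 8*3) - 17 = (-8 - 24) - 17 = -32 - 17 = -49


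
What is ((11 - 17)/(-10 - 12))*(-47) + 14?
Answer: 13/11 ≈ 1.1818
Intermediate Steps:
((11 - 17)/(-10 - 12))*(-47) + 14 = -6/(-22)*(-47) + 14 = -6*(-1/22)*(-47) + 14 = (3/11)*(-47) + 14 = -141/11 + 14 = 13/11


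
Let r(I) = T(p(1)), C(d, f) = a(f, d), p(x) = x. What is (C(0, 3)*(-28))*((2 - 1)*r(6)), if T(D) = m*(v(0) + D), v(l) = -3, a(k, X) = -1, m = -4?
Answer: 224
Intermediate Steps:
C(d, f) = -1
T(D) = 12 - 4*D (T(D) = -4*(-3 + D) = 12 - 4*D)
r(I) = 8 (r(I) = 12 - 4*1 = 12 - 4 = 8)
(C(0, 3)*(-28))*((2 - 1)*r(6)) = (-1*(-28))*((2 - 1)*8) = 28*(1*8) = 28*8 = 224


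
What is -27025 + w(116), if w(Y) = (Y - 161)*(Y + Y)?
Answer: -37465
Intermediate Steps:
w(Y) = 2*Y*(-161 + Y) (w(Y) = (-161 + Y)*(2*Y) = 2*Y*(-161 + Y))
-27025 + w(116) = -27025 + 2*116*(-161 + 116) = -27025 + 2*116*(-45) = -27025 - 10440 = -37465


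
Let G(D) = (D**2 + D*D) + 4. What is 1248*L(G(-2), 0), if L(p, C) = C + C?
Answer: 0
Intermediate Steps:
G(D) = 4 + 2*D**2 (G(D) = (D**2 + D**2) + 4 = 2*D**2 + 4 = 4 + 2*D**2)
L(p, C) = 2*C
1248*L(G(-2), 0) = 1248*(2*0) = 1248*0 = 0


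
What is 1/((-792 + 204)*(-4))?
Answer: 1/2352 ≈ 0.00042517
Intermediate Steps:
1/((-792 + 204)*(-4)) = -1/4/(-588) = -1/588*(-1/4) = 1/2352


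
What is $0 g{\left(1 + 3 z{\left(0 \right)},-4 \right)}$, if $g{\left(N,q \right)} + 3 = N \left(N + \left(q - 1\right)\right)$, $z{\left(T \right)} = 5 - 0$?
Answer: $0$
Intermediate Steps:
$z{\left(T \right)} = 5$ ($z{\left(T \right)} = 5 + 0 = 5$)
$g{\left(N,q \right)} = -3 + N \left(-1 + N + q\right)$ ($g{\left(N,q \right)} = -3 + N \left(N + \left(q - 1\right)\right) = -3 + N \left(N + \left(-1 + q\right)\right) = -3 + N \left(-1 + N + q\right)$)
$0 g{\left(1 + 3 z{\left(0 \right)},-4 \right)} = 0 \left(-3 + \left(1 + 3 \cdot 5\right)^{2} - \left(1 + 3 \cdot 5\right) + \left(1 + 3 \cdot 5\right) \left(-4\right)\right) = 0 \left(-3 + \left(1 + 15\right)^{2} - \left(1 + 15\right) + \left(1 + 15\right) \left(-4\right)\right) = 0 \left(-3 + 16^{2} - 16 + 16 \left(-4\right)\right) = 0 \left(-3 + 256 - 16 - 64\right) = 0 \cdot 173 = 0$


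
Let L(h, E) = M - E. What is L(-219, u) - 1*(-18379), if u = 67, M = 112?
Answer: 18424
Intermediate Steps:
L(h, E) = 112 - E
L(-219, u) - 1*(-18379) = (112 - 1*67) - 1*(-18379) = (112 - 67) + 18379 = 45 + 18379 = 18424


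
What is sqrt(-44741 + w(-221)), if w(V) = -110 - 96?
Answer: I*sqrt(44947) ≈ 212.01*I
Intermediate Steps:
w(V) = -206
sqrt(-44741 + w(-221)) = sqrt(-44741 - 206) = sqrt(-44947) = I*sqrt(44947)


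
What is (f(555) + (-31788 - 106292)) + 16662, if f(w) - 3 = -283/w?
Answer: -67385608/555 ≈ -1.2142e+5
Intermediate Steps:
f(w) = 3 - 283/w
(f(555) + (-31788 - 106292)) + 16662 = ((3 - 283/555) + (-31788 - 106292)) + 16662 = ((3 - 283*1/555) - 138080) + 16662 = ((3 - 283/555) - 138080) + 16662 = (1382/555 - 138080) + 16662 = -76633018/555 + 16662 = -67385608/555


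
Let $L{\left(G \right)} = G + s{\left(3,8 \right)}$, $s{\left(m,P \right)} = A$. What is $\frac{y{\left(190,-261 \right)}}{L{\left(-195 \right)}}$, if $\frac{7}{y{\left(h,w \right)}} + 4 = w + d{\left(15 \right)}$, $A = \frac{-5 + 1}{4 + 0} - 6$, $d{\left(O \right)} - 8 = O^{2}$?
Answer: $\frac{7}{6464} \approx 0.0010829$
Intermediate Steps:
$d{\left(O \right)} = 8 + O^{2}$
$A = -7$ ($A = - \frac{4}{4} - 6 = \left(-4\right) \frac{1}{4} - 6 = -1 - 6 = -7$)
$s{\left(m,P \right)} = -7$
$L{\left(G \right)} = -7 + G$ ($L{\left(G \right)} = G - 7 = -7 + G$)
$y{\left(h,w \right)} = \frac{7}{229 + w}$ ($y{\left(h,w \right)} = \frac{7}{-4 + \left(w + \left(8 + 15^{2}\right)\right)} = \frac{7}{-4 + \left(w + \left(8 + 225\right)\right)} = \frac{7}{-4 + \left(w + 233\right)} = \frac{7}{-4 + \left(233 + w\right)} = \frac{7}{229 + w}$)
$\frac{y{\left(190,-261 \right)}}{L{\left(-195 \right)}} = \frac{7 \frac{1}{229 - 261}}{-7 - 195} = \frac{7 \frac{1}{-32}}{-202} = 7 \left(- \frac{1}{32}\right) \left(- \frac{1}{202}\right) = \left(- \frac{7}{32}\right) \left(- \frac{1}{202}\right) = \frac{7}{6464}$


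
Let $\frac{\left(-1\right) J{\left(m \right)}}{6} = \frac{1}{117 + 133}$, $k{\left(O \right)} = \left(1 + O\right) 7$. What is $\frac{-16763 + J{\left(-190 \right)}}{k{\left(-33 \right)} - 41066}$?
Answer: $\frac{1047689}{2580625} \approx 0.40598$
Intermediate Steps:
$k{\left(O \right)} = 7 + 7 O$
$J{\left(m \right)} = - \frac{3}{125}$ ($J{\left(m \right)} = - \frac{6}{117 + 133} = - \frac{6}{250} = \left(-6\right) \frac{1}{250} = - \frac{3}{125}$)
$\frac{-16763 + J{\left(-190 \right)}}{k{\left(-33 \right)} - 41066} = \frac{-16763 - \frac{3}{125}}{\left(7 + 7 \left(-33\right)\right) - 41066} = - \frac{2095378}{125 \left(\left(7 - 231\right) - 41066\right)} = - \frac{2095378}{125 \left(-224 - 41066\right)} = - \frac{2095378}{125 \left(-41290\right)} = \left(- \frac{2095378}{125}\right) \left(- \frac{1}{41290}\right) = \frac{1047689}{2580625}$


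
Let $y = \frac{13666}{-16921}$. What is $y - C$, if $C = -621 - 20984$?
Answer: $\frac{365564539}{16921} \approx 21604.0$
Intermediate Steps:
$y = - \frac{13666}{16921}$ ($y = 13666 \left(- \frac{1}{16921}\right) = - \frac{13666}{16921} \approx -0.80764$)
$C = -21605$ ($C = -621 - 20984 = -21605$)
$y - C = - \frac{13666}{16921} - -21605 = - \frac{13666}{16921} + 21605 = \frac{365564539}{16921}$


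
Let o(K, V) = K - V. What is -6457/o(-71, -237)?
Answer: -6457/166 ≈ -38.898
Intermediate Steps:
-6457/o(-71, -237) = -6457/(-71 - 1*(-237)) = -6457/(-71 + 237) = -6457/166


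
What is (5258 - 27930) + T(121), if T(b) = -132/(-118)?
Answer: -1337582/59 ≈ -22671.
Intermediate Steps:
T(b) = 66/59 (T(b) = -132*(-1/118) = 66/59)
(5258 - 27930) + T(121) = (5258 - 27930) + 66/59 = -22672 + 66/59 = -1337582/59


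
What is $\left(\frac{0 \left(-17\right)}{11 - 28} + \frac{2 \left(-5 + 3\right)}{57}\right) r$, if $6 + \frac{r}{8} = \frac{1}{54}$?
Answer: $\frac{272}{81} \approx 3.358$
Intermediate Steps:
$r = - \frac{1292}{27}$ ($r = -48 + \frac{8}{54} = -48 + 8 \cdot \frac{1}{54} = -48 + \frac{4}{27} = - \frac{1292}{27} \approx -47.852$)
$\left(\frac{0 \left(-17\right)}{11 - 28} + \frac{2 \left(-5 + 3\right)}{57}\right) r = \left(\frac{0 \left(-17\right)}{11 - 28} + \frac{2 \left(-5 + 3\right)}{57}\right) \left(- \frac{1292}{27}\right) = \left(\frac{0}{11 - 28} + 2 \left(-2\right) \frac{1}{57}\right) \left(- \frac{1292}{27}\right) = \left(\frac{0}{-17} - \frac{4}{57}\right) \left(- \frac{1292}{27}\right) = \left(0 \left(- \frac{1}{17}\right) - \frac{4}{57}\right) \left(- \frac{1292}{27}\right) = \left(0 - \frac{4}{57}\right) \left(- \frac{1292}{27}\right) = \left(- \frac{4}{57}\right) \left(- \frac{1292}{27}\right) = \frac{272}{81}$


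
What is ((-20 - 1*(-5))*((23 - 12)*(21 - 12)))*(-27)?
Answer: 40095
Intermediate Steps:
((-20 - 1*(-5))*((23 - 12)*(21 - 12)))*(-27) = ((-20 + 5)*(11*9))*(-27) = -15*99*(-27) = -1485*(-27) = 40095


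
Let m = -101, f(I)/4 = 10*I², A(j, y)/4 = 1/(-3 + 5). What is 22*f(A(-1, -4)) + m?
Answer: 3419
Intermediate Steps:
A(j, y) = 2 (A(j, y) = 4/(-3 + 5) = 4/2 = 4*(½) = 2)
f(I) = 40*I² (f(I) = 4*(10*I²) = 40*I²)
22*f(A(-1, -4)) + m = 22*(40*2²) - 101 = 22*(40*4) - 101 = 22*160 - 101 = 3520 - 101 = 3419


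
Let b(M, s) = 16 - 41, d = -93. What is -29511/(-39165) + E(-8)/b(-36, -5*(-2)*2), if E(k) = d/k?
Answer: 150657/522200 ≈ 0.28850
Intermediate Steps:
b(M, s) = -25
E(k) = -93/k
-29511/(-39165) + E(-8)/b(-36, -5*(-2)*2) = -29511/(-39165) - 93/(-8)/(-25) = -29511*(-1/39165) - 93*(-⅛)*(-1/25) = 9837/13055 + (93/8)*(-1/25) = 9837/13055 - 93/200 = 150657/522200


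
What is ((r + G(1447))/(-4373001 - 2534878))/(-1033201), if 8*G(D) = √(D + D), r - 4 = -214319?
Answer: -214315/7137227490679 + √2894/57097819925432 ≈ -3.0027e-8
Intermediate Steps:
r = -214315 (r = 4 - 214319 = -214315)
G(D) = √2*√D/8 (G(D) = √(D + D)/8 = √(2*D)/8 = (√2*√D)/8 = √2*√D/8)
((r + G(1447))/(-4373001 - 2534878))/(-1033201) = ((-214315 + √2*√1447/8)/(-4373001 - 2534878))/(-1033201) = ((-214315 + √2894/8)/(-6907879))*(-1/1033201) = ((-214315 + √2894/8)*(-1/6907879))*(-1/1033201) = (214315/6907879 - √2894/55263032)*(-1/1033201) = -214315/7137227490679 + √2894/57097819925432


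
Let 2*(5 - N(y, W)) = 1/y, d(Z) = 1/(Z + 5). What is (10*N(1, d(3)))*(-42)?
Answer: -1890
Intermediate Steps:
d(Z) = 1/(5 + Z)
N(y, W) = 5 - 1/(2*y)
(10*N(1, d(3)))*(-42) = (10*(5 - ½/1))*(-42) = (10*(5 - ½*1))*(-42) = (10*(5 - ½))*(-42) = (10*(9/2))*(-42) = 45*(-42) = -1890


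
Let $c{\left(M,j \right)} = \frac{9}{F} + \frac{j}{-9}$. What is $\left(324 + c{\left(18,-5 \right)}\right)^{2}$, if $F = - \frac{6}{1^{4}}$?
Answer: $\frac{33814225}{324} \approx 1.0436 \cdot 10^{5}$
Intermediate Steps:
$F = -6$ ($F = - \frac{6}{1} = \left(-6\right) 1 = -6$)
$c{\left(M,j \right)} = - \frac{3}{2} - \frac{j}{9}$ ($c{\left(M,j \right)} = \frac{9}{-6} + \frac{j}{-9} = 9 \left(- \frac{1}{6}\right) + j \left(- \frac{1}{9}\right) = - \frac{3}{2} - \frac{j}{9}$)
$\left(324 + c{\left(18,-5 \right)}\right)^{2} = \left(324 - \frac{17}{18}\right)^{2} = \left(\frac{5815}{18}\right)^{2} = \frac{33814225}{324}$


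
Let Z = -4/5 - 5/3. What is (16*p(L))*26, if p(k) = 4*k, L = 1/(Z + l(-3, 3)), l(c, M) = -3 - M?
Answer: -24960/127 ≈ -196.54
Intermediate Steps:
Z = -37/15 (Z = -4*1/5 - 5*1/3 = -4/5 - 5/3 = -37/15 ≈ -2.4667)
L = -15/127 (L = 1/(-37/15 + (-3 - 1*3)) = 1/(-37/15 + (-3 - 3)) = 1/(-37/15 - 6) = 1/(-127/15) = -15/127 ≈ -0.11811)
(16*p(L))*26 = (16*(4*(-15/127)))*26 = (16*(-60/127))*26 = -960/127*26 = -24960/127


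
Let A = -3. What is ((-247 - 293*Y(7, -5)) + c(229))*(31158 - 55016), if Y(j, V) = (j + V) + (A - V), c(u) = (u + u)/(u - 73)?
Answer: 1317593837/39 ≈ 3.3784e+7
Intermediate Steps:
c(u) = 2*u/(-73 + u) (c(u) = (2*u)/(-73 + u) = 2*u/(-73 + u))
Y(j, V) = -3 + j (Y(j, V) = (j + V) + (-3 - V) = (V + j) + (-3 - V) = -3 + j)
((-247 - 293*Y(7, -5)) + c(229))*(31158 - 55016) = ((-247 - 293*(-3 + 7)) + 2*229/(-73 + 229))*(31158 - 55016) = ((-247 - 293*4) + 2*229/156)*(-23858) = ((-247 - 1172) + 2*229*(1/156))*(-23858) = (-1419 + 229/78)*(-23858) = -110453/78*(-23858) = 1317593837/39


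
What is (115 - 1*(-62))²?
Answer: 31329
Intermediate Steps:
(115 - 1*(-62))² = (115 + 62)² = 177² = 31329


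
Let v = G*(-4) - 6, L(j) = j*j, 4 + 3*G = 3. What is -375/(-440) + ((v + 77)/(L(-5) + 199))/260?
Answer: 234341/274560 ≈ 0.85351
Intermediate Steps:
G = -⅓ (G = -4/3 + (⅓)*3 = -4/3 + 1 = -⅓ ≈ -0.33333)
L(j) = j²
v = -14/3 (v = -⅓*(-4) - 6 = 4/3 - 6 = -14/3 ≈ -4.6667)
-375/(-440) + ((v + 77)/(L(-5) + 199))/260 = -375/(-440) + ((-14/3 + 77)/((-5)² + 199))/260 = -375*(-1/440) + (217/(3*(25 + 199)))*(1/260) = 75/88 + ((217/3)/224)*(1/260) = 75/88 + ((217/3)*(1/224))*(1/260) = 75/88 + (31/96)*(1/260) = 75/88 + 31/24960 = 234341/274560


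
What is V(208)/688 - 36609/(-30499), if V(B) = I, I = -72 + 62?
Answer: 12441001/10491656 ≈ 1.1858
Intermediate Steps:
I = -10
V(B) = -10
V(208)/688 - 36609/(-30499) = -10/688 - 36609/(-30499) = -10*1/688 - 36609*(-1/30499) = -5/344 + 36609/30499 = 12441001/10491656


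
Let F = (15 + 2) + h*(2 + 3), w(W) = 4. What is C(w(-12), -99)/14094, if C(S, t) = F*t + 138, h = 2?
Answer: -845/4698 ≈ -0.17986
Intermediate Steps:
F = 27 (F = (15 + 2) + 2*(2 + 3) = 17 + 2*5 = 17 + 10 = 27)
C(S, t) = 138 + 27*t (C(S, t) = 27*t + 138 = 138 + 27*t)
C(w(-12), -99)/14094 = (138 + 27*(-99))/14094 = (138 - 2673)*(1/14094) = -2535*1/14094 = -845/4698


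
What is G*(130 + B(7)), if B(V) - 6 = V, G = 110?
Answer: 15730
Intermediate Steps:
B(V) = 6 + V
G*(130 + B(7)) = 110*(130 + (6 + 7)) = 110*(130 + 13) = 110*143 = 15730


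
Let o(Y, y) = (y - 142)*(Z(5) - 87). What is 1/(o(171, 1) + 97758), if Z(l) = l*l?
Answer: 1/106500 ≈ 9.3897e-6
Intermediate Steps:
Z(l) = l²
o(Y, y) = 8804 - 62*y (o(Y, y) = (y - 142)*(5² - 87) = (-142 + y)*(25 - 87) = (-142 + y)*(-62) = 8804 - 62*y)
1/(o(171, 1) + 97758) = 1/((8804 - 62*1) + 97758) = 1/((8804 - 62) + 97758) = 1/(8742 + 97758) = 1/106500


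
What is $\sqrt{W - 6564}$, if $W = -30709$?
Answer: $i \sqrt{37273} \approx 193.06 i$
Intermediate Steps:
$\sqrt{W - 6564} = \sqrt{-30709 - 6564} = \sqrt{-37273} = i \sqrt{37273}$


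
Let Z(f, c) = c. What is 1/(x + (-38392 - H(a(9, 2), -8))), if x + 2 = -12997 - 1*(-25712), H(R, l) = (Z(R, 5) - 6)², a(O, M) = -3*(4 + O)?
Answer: -1/25680 ≈ -3.8941e-5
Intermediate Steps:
a(O, M) = -12 - 3*O
H(R, l) = 1 (H(R, l) = (5 - 6)² = (-1)² = 1)
x = 12713 (x = -2 + (-12997 - 1*(-25712)) = -2 + (-12997 + 25712) = -2 + 12715 = 12713)
1/(x + (-38392 - H(a(9, 2), -8))) = 1/(12713 + (-38392 - 1*1)) = 1/(12713 + (-38392 - 1)) = 1/(12713 - 38393) = 1/(-25680) = -1/25680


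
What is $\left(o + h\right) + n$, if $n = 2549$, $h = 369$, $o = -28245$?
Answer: $-25327$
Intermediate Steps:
$\left(o + h\right) + n = \left(-28245 + 369\right) + 2549 = -27876 + 2549 = -25327$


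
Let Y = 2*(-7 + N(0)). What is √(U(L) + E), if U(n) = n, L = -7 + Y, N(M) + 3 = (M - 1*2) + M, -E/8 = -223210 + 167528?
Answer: 5*√17817 ≈ 667.40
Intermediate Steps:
E = 445456 (E = -8*(-223210 + 167528) = -8*(-55682) = 445456)
N(M) = -5 + 2*M (N(M) = -3 + ((M - 1*2) + M) = -3 + ((M - 2) + M) = -3 + ((-2 + M) + M) = -3 + (-2 + 2*M) = -5 + 2*M)
Y = -24 (Y = 2*(-7 + (-5 + 2*0)) = 2*(-7 + (-5 + 0)) = 2*(-7 - 5) = 2*(-12) = -24)
L = -31 (L = -7 - 24 = -31)
√(U(L) + E) = √(-31 + 445456) = √445425 = 5*√17817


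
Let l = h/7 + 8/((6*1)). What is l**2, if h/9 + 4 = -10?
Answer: 2500/9 ≈ 277.78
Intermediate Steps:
h = -126 (h = -36 + 9*(-10) = -36 - 90 = -126)
l = -50/3 (l = -126/7 + 8/((6*1)) = -126*1/7 + 8/6 = -18 + 8*(1/6) = -18 + 4/3 = -50/3 ≈ -16.667)
l**2 = (-50/3)**2 = 2500/9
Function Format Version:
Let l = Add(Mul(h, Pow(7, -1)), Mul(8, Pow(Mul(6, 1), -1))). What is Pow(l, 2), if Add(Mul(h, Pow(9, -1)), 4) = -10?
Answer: Rational(2500, 9) ≈ 277.78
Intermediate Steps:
h = -126 (h = Add(-36, Mul(9, -10)) = Add(-36, -90) = -126)
l = Rational(-50, 3) (l = Add(Mul(-126, Pow(7, -1)), Mul(8, Pow(Mul(6, 1), -1))) = Add(Mul(-126, Rational(1, 7)), Mul(8, Pow(6, -1))) = Add(-18, Mul(8, Rational(1, 6))) = Add(-18, Rational(4, 3)) = Rational(-50, 3) ≈ -16.667)
Pow(l, 2) = Pow(Rational(-50, 3), 2) = Rational(2500, 9)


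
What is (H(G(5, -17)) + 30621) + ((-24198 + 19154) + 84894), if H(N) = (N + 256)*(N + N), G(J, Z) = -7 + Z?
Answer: 99335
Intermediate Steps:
H(N) = 2*N*(256 + N) (H(N) = (256 + N)*(2*N) = 2*N*(256 + N))
(H(G(5, -17)) + 30621) + ((-24198 + 19154) + 84894) = (2*(-7 - 17)*(256 + (-7 - 17)) + 30621) + ((-24198 + 19154) + 84894) = (2*(-24)*(256 - 24) + 30621) + (-5044 + 84894) = (2*(-24)*232 + 30621) + 79850 = (-11136 + 30621) + 79850 = 19485 + 79850 = 99335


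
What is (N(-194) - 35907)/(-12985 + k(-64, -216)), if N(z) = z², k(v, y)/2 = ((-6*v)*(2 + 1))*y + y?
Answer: -91/26899 ≈ -0.0033830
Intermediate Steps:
k(v, y) = 2*y - 36*v*y (k(v, y) = 2*(((-6*v)*(2 + 1))*y + y) = 2*((-6*v*3)*y + y) = 2*((-18*v)*y + y) = 2*(-18*v*y + y) = 2*(y - 18*v*y) = 2*y - 36*v*y)
(N(-194) - 35907)/(-12985 + k(-64, -216)) = ((-194)² - 35907)/(-12985 + 2*(-216)*(1 - 18*(-64))) = (37636 - 35907)/(-12985 + 2*(-216)*(1 + 1152)) = 1729/(-12985 + 2*(-216)*1153) = 1729/(-12985 - 498096) = 1729/(-511081) = 1729*(-1/511081) = -91/26899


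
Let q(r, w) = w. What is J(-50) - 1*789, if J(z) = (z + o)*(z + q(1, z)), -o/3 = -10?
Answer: 1211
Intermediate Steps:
o = 30 (o = -3*(-10) = 30)
J(z) = 2*z*(30 + z) (J(z) = (z + 30)*(z + z) = (30 + z)*(2*z) = 2*z*(30 + z))
J(-50) - 1*789 = 2*(-50)*(30 - 50) - 1*789 = 2*(-50)*(-20) - 789 = 2000 - 789 = 1211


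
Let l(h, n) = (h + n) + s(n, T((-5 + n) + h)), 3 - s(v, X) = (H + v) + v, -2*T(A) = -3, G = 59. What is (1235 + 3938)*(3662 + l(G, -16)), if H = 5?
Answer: 19321155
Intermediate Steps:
T(A) = 3/2 (T(A) = -½*(-3) = 3/2)
s(v, X) = -2 - 2*v (s(v, X) = 3 - ((5 + v) + v) = 3 - (5 + 2*v) = 3 + (-5 - 2*v) = -2 - 2*v)
l(h, n) = -2 + h - n (l(h, n) = (h + n) + (-2 - 2*n) = -2 + h - n)
(1235 + 3938)*(3662 + l(G, -16)) = (1235 + 3938)*(3662 + (-2 + 59 - 1*(-16))) = 5173*(3662 + (-2 + 59 + 16)) = 5173*(3662 + 73) = 5173*3735 = 19321155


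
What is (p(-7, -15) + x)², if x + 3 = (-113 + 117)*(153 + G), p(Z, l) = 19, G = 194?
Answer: 1971216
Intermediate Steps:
x = 1385 (x = -3 + (-113 + 117)*(153 + 194) = -3 + 4*347 = -3 + 1388 = 1385)
(p(-7, -15) + x)² = (19 + 1385)² = 1404² = 1971216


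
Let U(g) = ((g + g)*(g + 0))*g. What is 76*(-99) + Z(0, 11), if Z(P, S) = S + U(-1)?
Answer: -7515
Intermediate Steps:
U(g) = 2*g**3 (U(g) = ((2*g)*g)*g = (2*g**2)*g = 2*g**3)
Z(P, S) = -2 + S (Z(P, S) = S + 2*(-1)**3 = S + 2*(-1) = S - 2 = -2 + S)
76*(-99) + Z(0, 11) = 76*(-99) + (-2 + 11) = -7524 + 9 = -7515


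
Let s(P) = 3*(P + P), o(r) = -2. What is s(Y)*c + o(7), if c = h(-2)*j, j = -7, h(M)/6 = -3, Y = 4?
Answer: 3022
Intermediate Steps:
h(M) = -18 (h(M) = 6*(-3) = -18)
s(P) = 6*P (s(P) = 3*(2*P) = 6*P)
c = 126 (c = -18*(-7) = 126)
s(Y)*c + o(7) = (6*4)*126 - 2 = 24*126 - 2 = 3024 - 2 = 3022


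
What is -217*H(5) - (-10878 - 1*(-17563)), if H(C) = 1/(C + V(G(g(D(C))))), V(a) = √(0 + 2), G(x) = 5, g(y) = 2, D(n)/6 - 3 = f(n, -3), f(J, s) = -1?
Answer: -154840/23 + 217*√2/23 ≈ -6718.8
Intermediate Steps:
D(n) = 12 (D(n) = 18 + 6*(-1) = 18 - 6 = 12)
V(a) = √2
H(C) = 1/(C + √2)
-217*H(5) - (-10878 - 1*(-17563)) = -217/(5 + √2) - (-10878 - 1*(-17563)) = -217/(5 + √2) - (-10878 + 17563) = -217/(5 + √2) - 1*6685 = -217/(5 + √2) - 6685 = -6685 - 217/(5 + √2)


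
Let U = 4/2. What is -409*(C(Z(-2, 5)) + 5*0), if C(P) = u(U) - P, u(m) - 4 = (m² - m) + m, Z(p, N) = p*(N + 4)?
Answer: -10634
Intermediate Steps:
Z(p, N) = p*(4 + N)
U = 2 (U = 4*(½) = 2)
u(m) = 4 + m² (u(m) = 4 + ((m² - m) + m) = 4 + m²)
C(P) = 8 - P (C(P) = (4 + 2²) - P = (4 + 4) - P = 8 - P)
-409*(C(Z(-2, 5)) + 5*0) = -409*((8 - (-2)*(4 + 5)) + 5*0) = -409*((8 - (-2)*9) + 0) = -409*((8 - 1*(-18)) + 0) = -409*((8 + 18) + 0) = -409*(26 + 0) = -409*26 = -10634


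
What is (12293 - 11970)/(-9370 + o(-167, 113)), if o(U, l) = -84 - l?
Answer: -323/9567 ≈ -0.033762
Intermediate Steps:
(12293 - 11970)/(-9370 + o(-167, 113)) = (12293 - 11970)/(-9370 + (-84 - 1*113)) = 323/(-9370 + (-84 - 113)) = 323/(-9370 - 197) = 323/(-9567) = 323*(-1/9567) = -323/9567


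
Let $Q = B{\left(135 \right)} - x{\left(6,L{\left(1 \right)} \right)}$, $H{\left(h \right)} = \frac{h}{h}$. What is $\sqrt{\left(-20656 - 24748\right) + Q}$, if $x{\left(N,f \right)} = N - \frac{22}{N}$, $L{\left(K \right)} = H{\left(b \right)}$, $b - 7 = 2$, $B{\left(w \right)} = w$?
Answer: $\frac{i \sqrt{407442}}{3} \approx 212.77 i$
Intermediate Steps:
$b = 9$ ($b = 7 + 2 = 9$)
$H{\left(h \right)} = 1$
$L{\left(K \right)} = 1$
$x{\left(N,f \right)} = N - \frac{22}{N}$
$Q = \frac{398}{3}$ ($Q = 135 - \left(6 - \frac{22}{6}\right) = 135 - \left(6 - \frac{11}{3}\right) = 135 - \frac{7}{3} = \frac{398}{3} \approx 132.67$)
$\sqrt{\left(-20656 - 24748\right) + Q} = \sqrt{\left(-20656 - 24748\right) + \frac{398}{3}} = \sqrt{-45404 + \frac{398}{3}} = \sqrt{- \frac{135814}{3}} = \frac{i \sqrt{407442}}{3}$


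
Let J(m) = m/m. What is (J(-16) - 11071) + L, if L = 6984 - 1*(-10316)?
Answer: 6230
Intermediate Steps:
J(m) = 1
L = 17300 (L = 6984 + 10316 = 17300)
(J(-16) - 11071) + L = (1 - 11071) + 17300 = -11070 + 17300 = 6230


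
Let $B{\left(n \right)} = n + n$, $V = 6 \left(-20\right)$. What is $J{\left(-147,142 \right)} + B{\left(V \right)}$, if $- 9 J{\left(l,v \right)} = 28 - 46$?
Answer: $-238$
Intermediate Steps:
$J{\left(l,v \right)} = 2$ ($J{\left(l,v \right)} = - \frac{28 - 46}{9} = \left(- \frac{1}{9}\right) \left(-18\right) = 2$)
$V = -120$
$B{\left(n \right)} = 2 n$
$J{\left(-147,142 \right)} + B{\left(V \right)} = 2 + 2 \left(-120\right) = 2 - 240 = -238$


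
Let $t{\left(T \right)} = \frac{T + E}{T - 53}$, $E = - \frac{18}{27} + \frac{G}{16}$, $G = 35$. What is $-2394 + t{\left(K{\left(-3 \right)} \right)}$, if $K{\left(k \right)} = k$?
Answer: $- \frac{6435001}{2688} \approx -2394.0$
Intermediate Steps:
$E = \frac{73}{48}$ ($E = - \frac{18}{27} + \frac{35}{16} = \left(-18\right) \frac{1}{27} + 35 \cdot \frac{1}{16} = - \frac{2}{3} + \frac{35}{16} = \frac{73}{48} \approx 1.5208$)
$t{\left(T \right)} = \frac{\frac{73}{48} + T}{-53 + T}$ ($t{\left(T \right)} = \frac{T + \frac{73}{48}}{T - 53} = \frac{\frac{73}{48} + T}{-53 + T}$)
$-2394 + t{\left(K{\left(-3 \right)} \right)} = -2394 + \frac{\frac{73}{48} - 3}{-53 - 3} = -2394 + \frac{1}{-56} \left(- \frac{71}{48}\right) = -2394 - - \frac{71}{2688} = -2394 + \frac{71}{2688} = - \frac{6435001}{2688}$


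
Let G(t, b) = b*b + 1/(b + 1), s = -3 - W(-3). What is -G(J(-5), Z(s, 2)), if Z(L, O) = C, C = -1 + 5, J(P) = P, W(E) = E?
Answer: -81/5 ≈ -16.200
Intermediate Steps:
C = 4
s = 0 (s = -3 - 1*(-3) = -3 + 3 = 0)
Z(L, O) = 4
G(t, b) = b² + 1/(1 + b)
-G(J(-5), Z(s, 2)) = -(1 + 4² + 4³)/(1 + 4) = -(1 + 16 + 64)/5 = -81/5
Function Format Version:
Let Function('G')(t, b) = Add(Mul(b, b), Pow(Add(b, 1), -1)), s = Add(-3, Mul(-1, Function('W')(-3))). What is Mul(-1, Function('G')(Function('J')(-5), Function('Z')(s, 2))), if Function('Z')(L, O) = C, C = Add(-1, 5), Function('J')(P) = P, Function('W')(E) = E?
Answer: Rational(-81, 5) ≈ -16.200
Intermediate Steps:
C = 4
s = 0 (s = Add(-3, Mul(-1, -3)) = Add(-3, 3) = 0)
Function('Z')(L, O) = 4
Function('G')(t, b) = Add(Pow(b, 2), Pow(Add(1, b), -1))
Mul(-1, Function('G')(Function('J')(-5), Function('Z')(s, 2))) = Mul(-1, Mul(Pow(Add(1, 4), -1), Add(1, Pow(4, 2), Pow(4, 3)))) = Mul(-1, Mul(Pow(5, -1), Add(1, 16, 64))) = Mul(-1, Mul(Rational(1, 5), 81)) = Mul(-1, Rational(81, 5)) = Rational(-81, 5)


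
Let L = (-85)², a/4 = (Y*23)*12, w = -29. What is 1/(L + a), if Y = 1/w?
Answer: 29/208421 ≈ 0.00013914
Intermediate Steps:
Y = -1/29 (Y = 1/(-29) = -1/29 ≈ -0.034483)
a = -1104/29 (a = 4*(-1/29*23*12) = 4*(-23/29*12) = 4*(-276/29) = -1104/29 ≈ -38.069)
L = 7225
1/(L + a) = 1/(7225 - 1104/29) = 1/(208421/29) = 29/208421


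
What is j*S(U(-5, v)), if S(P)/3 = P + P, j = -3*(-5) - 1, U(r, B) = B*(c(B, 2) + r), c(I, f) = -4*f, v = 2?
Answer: -2184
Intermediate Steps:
U(r, B) = B*(-8 + r) (U(r, B) = B*(-4*2 + r) = B*(-8 + r))
j = 14 (j = 15 - 1 = 14)
S(P) = 6*P (S(P) = 3*(P + P) = 3*(2*P) = 6*P)
j*S(U(-5, v)) = 14*(6*(2*(-8 - 5))) = 14*(6*(2*(-13))) = 14*(6*(-26)) = 14*(-156) = -2184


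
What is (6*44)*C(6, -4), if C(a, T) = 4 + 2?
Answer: 1584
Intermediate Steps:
C(a, T) = 6
(6*44)*C(6, -4) = (6*44)*6 = 264*6 = 1584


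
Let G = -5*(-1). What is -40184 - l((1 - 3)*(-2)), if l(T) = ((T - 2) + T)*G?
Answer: -40214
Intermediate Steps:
G = 5
l(T) = -10 + 10*T (l(T) = ((T - 2) + T)*5 = ((-2 + T) + T)*5 = (-2 + 2*T)*5 = -10 + 10*T)
-40184 - l((1 - 3)*(-2)) = -40184 - (-10 + 10*((1 - 3)*(-2))) = -40184 - (-10 + 10*(-2*(-2))) = -40184 - (-10 + 10*4) = -40184 - (-10 + 40) = -40184 - 1*30 = -40184 - 30 = -40214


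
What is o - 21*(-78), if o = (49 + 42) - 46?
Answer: 1683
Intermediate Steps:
o = 45 (o = 91 - 46 = 45)
o - 21*(-78) = 45 - 21*(-78) = 45 + 1638 = 1683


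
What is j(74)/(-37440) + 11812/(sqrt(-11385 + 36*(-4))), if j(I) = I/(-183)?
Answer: 37/3425760 - 11812*I*sqrt(1281)/3843 ≈ 1.0801e-5 - 110.01*I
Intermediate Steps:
j(I) = -I/183 (j(I) = I*(-1/183) = -I/183)
j(74)/(-37440) + 11812/(sqrt(-11385 + 36*(-4))) = -1/183*74/(-37440) + 11812/(sqrt(-11385 + 36*(-4))) = -74/183*(-1/37440) + 11812/(sqrt(-11385 - 144)) = 37/3425760 + 11812/(sqrt(-11529)) = 37/3425760 + 11812/((3*I*sqrt(1281))) = 37/3425760 + 11812*(-I*sqrt(1281)/3843) = 37/3425760 - 11812*I*sqrt(1281)/3843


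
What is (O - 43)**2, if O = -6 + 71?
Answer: 484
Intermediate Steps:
O = 65
(O - 43)**2 = (65 - 43)**2 = 22**2 = 484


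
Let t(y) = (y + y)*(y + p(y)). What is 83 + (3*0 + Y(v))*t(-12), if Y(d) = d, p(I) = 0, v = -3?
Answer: -781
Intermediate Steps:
t(y) = 2*y² (t(y) = (y + y)*(y + 0) = (2*y)*y = 2*y²)
83 + (3*0 + Y(v))*t(-12) = 83 + (3*0 - 3)*(2*(-12)²) = 83 + (0 - 3)*(2*144) = 83 - 3*288 = 83 - 864 = -781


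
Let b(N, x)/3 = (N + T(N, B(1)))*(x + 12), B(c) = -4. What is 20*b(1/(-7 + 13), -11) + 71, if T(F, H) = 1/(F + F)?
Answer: 261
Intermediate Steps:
T(F, H) = 1/(2*F)
b(N, x) = 3*(12 + x)*(N + 1/(2*N)) (b(N, x) = 3*((N + 1/(2*N))*(x + 12)) = 3*((N + 1/(2*N))*(12 + x)) = 3*((12 + x)*(N + 1/(2*N))) = 3*(12 + x)*(N + 1/(2*N)))
20*b(1/(-7 + 13), -11) + 71 = 20*(3*(12 - 11 + 2*(1/(-7 + 13))²*(12 - 11))/(2*(1/(-7 + 13)))) + 71 = 20*(3*(12 - 11 + 2*(1/6)²*1)/(2*(1/6))) + 71 = 20*(3*(12 - 11 + 2*(⅙)²*1)/(2*(⅙))) + 71 = 20*((3/2)*6*(12 - 11 + 2*(1/36)*1)) + 71 = 20*((3/2)*6*(12 - 11 + 1/18)) + 71 = 20*((3/2)*6*(19/18)) + 71 = 20*(19/2) + 71 = 190 + 71 = 261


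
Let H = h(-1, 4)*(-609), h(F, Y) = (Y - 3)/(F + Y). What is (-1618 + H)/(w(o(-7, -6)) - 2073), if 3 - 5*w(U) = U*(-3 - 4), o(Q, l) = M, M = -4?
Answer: 1821/2078 ≈ 0.87632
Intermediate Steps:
o(Q, l) = -4
h(F, Y) = (-3 + Y)/(F + Y)
w(U) = ⅗ + 7*U/5 (w(U) = ⅗ - U*(-3 - 4)/5 = ⅗ - U*(-7)/5 = ⅗ - (-7)*U/5 = ⅗ + 7*U/5)
H = -203 (H = ((-3 + 4)/(-1 + 4))*(-609) = (1/3)*(-609) = ((⅓)*1)*(-609) = (⅓)*(-609) = -203)
(-1618 + H)/(w(o(-7, -6)) - 2073) = (-1618 - 203)/((⅗ + (7/5)*(-4)) - 2073) = -1821/((⅗ - 28/5) - 2073) = -1821/(-5 - 2073) = -1821/(-2078) = -1821*(-1/2078) = 1821/2078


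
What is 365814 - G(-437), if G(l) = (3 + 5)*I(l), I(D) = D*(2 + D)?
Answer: -1154946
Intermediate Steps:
G(l) = 8*l*(2 + l) (G(l) = (3 + 5)*(l*(2 + l)) = 8*(l*(2 + l)) = 8*l*(2 + l))
365814 - G(-437) = 365814 - 8*(-437)*(2 - 437) = 365814 - 8*(-437)*(-435) = 365814 - 1*1520760 = 365814 - 1520760 = -1154946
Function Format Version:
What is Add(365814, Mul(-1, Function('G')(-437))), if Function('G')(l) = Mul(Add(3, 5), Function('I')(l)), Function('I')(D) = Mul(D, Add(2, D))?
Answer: -1154946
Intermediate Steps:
Function('G')(l) = Mul(8, l, Add(2, l)) (Function('G')(l) = Mul(Add(3, 5), Mul(l, Add(2, l))) = Mul(8, Mul(l, Add(2, l))) = Mul(8, l, Add(2, l)))
Add(365814, Mul(-1, Function('G')(-437))) = Add(365814, Mul(-1, Mul(8, -437, Add(2, -437)))) = Add(365814, Mul(-1, Mul(8, -437, -435))) = Add(365814, Mul(-1, 1520760)) = Add(365814, -1520760) = -1154946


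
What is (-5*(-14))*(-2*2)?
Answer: -280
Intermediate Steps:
(-5*(-14))*(-2*2) = 70*(-4) = -280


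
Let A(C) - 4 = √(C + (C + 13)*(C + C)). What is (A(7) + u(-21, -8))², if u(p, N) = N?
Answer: (4 - √287)² ≈ 167.47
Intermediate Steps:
A(C) = 4 + √(C + 2*C*(13 + C)) (A(C) = 4 + √(C + (C + 13)*(C + C)) = 4 + √(C + (13 + C)*(2*C)) = 4 + √(C + 2*C*(13 + C)))
(A(7) + u(-21, -8))² = ((4 + √(7*(27 + 2*7))) - 8)² = ((4 + √(7*(27 + 14))) - 8)² = ((4 + √(7*41)) - 8)² = ((4 + √287) - 8)² = (-4 + √287)²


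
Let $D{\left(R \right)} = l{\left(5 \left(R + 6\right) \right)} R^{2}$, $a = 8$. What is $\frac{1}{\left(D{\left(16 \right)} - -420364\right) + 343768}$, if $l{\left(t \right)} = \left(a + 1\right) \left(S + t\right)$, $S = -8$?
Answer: $\frac{1}{999140} \approx 1.0009 \cdot 10^{-6}$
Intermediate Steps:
$l{\left(t \right)} = -72 + 9 t$ ($l{\left(t \right)} = \left(8 + 1\right) \left(-8 + t\right) = 9 \left(-8 + t\right) = -72 + 9 t$)
$D{\left(R \right)} = R^{2} \left(198 + 45 R\right)$ ($D{\left(R \right)} = \left(-72 + 9 \cdot 5 \left(R + 6\right)\right) R^{2} = \left(-72 + 9 \cdot 5 \left(6 + R\right)\right) R^{2} = \left(-72 + 9 \left(30 + 5 R\right)\right) R^{2} = \left(-72 + \left(270 + 45 R\right)\right) R^{2} = \left(198 + 45 R\right) R^{2} = R^{2} \left(198 + 45 R\right)$)
$\frac{1}{\left(D{\left(16 \right)} - -420364\right) + 343768} = \frac{1}{\left(16^{2} \left(198 + 45 \cdot 16\right) - -420364\right) + 343768} = \frac{1}{\left(256 \left(198 + 720\right) + 420364\right) + 343768} = \frac{1}{\left(256 \cdot 918 + 420364\right) + 343768} = \frac{1}{\left(235008 + 420364\right) + 343768} = \frac{1}{655372 + 343768} = \frac{1}{999140}$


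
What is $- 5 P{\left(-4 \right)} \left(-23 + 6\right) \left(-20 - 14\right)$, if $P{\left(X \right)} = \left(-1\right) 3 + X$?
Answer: $20230$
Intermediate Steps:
$P{\left(X \right)} = -3 + X$
$- 5 P{\left(-4 \right)} \left(-23 + 6\right) \left(-20 - 14\right) = - 5 \left(-3 - 4\right) \left(-23 + 6\right) \left(-20 - 14\right) = \left(-5\right) \left(-7\right) \left(\left(-17\right) \left(-34\right)\right) = 35 \cdot 578 = 20230$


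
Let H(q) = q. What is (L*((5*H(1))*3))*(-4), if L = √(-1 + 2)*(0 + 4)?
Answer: -240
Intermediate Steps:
L = 4 (L = √1*4 = 1*4 = 4)
(L*((5*H(1))*3))*(-4) = (4*((5*1)*3))*(-4) = (4*(5*3))*(-4) = (4*15)*(-4) = 60*(-4) = -240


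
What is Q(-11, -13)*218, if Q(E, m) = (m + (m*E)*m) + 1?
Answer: -407878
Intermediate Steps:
Q(E, m) = 1 + m + E*m² (Q(E, m) = (m + (E*m)*m) + 1 = (m + E*m²) + 1 = 1 + m + E*m²)
Q(-11, -13)*218 = (1 - 13 - 11*(-13)²)*218 = (1 - 13 - 11*169)*218 = (1 - 13 - 1859)*218 = -1871*218 = -407878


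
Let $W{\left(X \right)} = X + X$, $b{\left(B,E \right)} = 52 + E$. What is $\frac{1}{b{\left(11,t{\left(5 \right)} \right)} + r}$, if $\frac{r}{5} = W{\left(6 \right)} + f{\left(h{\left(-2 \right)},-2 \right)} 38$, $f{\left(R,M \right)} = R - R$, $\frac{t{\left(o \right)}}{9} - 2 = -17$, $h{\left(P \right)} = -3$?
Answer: $- \frac{1}{23} \approx -0.043478$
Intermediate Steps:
$t{\left(o \right)} = -135$ ($t{\left(o \right)} = 18 + 9 \left(-17\right) = 18 - 153 = -135$)
$f{\left(R,M \right)} = 0$
$W{\left(X \right)} = 2 X$
$r = 60$ ($r = 5 \left(2 \cdot 6 + 0 \cdot 38\right) = 5 \left(12 + 0\right) = 5 \cdot 12 = 60$)
$\frac{1}{b{\left(11,t{\left(5 \right)} \right)} + r} = \frac{1}{\left(52 - 135\right) + 60} = \frac{1}{-83 + 60} = \frac{1}{-23} = - \frac{1}{23}$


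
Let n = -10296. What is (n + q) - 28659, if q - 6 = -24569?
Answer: -63518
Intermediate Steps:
q = -24563 (q = 6 - 24569 = -24563)
(n + q) - 28659 = (-10296 - 24563) - 28659 = -34859 - 28659 = -63518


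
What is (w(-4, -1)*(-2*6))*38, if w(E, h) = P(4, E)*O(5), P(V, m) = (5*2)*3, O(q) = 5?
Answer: -68400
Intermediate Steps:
P(V, m) = 30 (P(V, m) = 10*3 = 30)
w(E, h) = 150 (w(E, h) = 30*5 = 150)
(w(-4, -1)*(-2*6))*38 = (150*(-2*6))*38 = (150*(-12))*38 = -1800*38 = -68400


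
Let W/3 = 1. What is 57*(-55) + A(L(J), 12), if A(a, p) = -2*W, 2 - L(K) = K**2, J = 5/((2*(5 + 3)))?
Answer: -3141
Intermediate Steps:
W = 3 (W = 3*1 = 3)
J = 5/16 (J = 5/((2*8)) = 5/16 ≈ 0.31250)
L(K) = 2 - K**2
A(a, p) = -6 (A(a, p) = -2*3 = -6)
57*(-55) + A(L(J), 12) = 57*(-55) - 6 = -3135 - 6 = -3141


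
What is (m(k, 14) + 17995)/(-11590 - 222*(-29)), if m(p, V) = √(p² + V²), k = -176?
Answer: -17995/5152 - √7793/2576 ≈ -3.5271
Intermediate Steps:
m(p, V) = √(V² + p²)
(m(k, 14) + 17995)/(-11590 - 222*(-29)) = (√(14² + (-176)²) + 17995)/(-11590 - 222*(-29)) = (√(196 + 30976) + 17995)/(-11590 + 6438) = (√31172 + 17995)/(-5152) = (2*√7793 + 17995)*(-1/5152) = (17995 + 2*√7793)*(-1/5152) = -17995/5152 - √7793/2576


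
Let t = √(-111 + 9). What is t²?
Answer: -102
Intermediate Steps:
t = I*√102 (t = √(-102) = I*√102 ≈ 10.1*I)
t² = (I*√102)² = -102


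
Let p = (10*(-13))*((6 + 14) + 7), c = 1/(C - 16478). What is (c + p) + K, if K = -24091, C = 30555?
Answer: -388539276/14077 ≈ -27601.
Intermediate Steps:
c = 1/14077 (c = 1/(30555 - 16478) = 1/14077 ≈ 7.1038e-5)
p = -3510 (p = -130*(20 + 7) = -130*27 = -3510)
(c + p) + K = (1/14077 - 3510) - 24091 = -49410269/14077 - 24091 = -388539276/14077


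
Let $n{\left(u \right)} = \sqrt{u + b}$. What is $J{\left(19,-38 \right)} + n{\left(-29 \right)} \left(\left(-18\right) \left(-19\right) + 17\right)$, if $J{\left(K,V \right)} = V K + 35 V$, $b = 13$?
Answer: $-2052 + 1436 i \approx -2052.0 + 1436.0 i$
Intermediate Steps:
$n{\left(u \right)} = \sqrt{13 + u}$ ($n{\left(u \right)} = \sqrt{u + 13} = \sqrt{13 + u}$)
$J{\left(K,V \right)} = 35 V + K V$ ($J{\left(K,V \right)} = K V + 35 V = 35 V + K V$)
$J{\left(19,-38 \right)} + n{\left(-29 \right)} \left(\left(-18\right) \left(-19\right) + 17\right) = - 38 \left(35 + 19\right) + \sqrt{13 - 29} \left(\left(-18\right) \left(-19\right) + 17\right) = \left(-38\right) 54 + \sqrt{-16} \left(342 + 17\right) = -2052 + 4 i 359 = -2052 + 1436 i$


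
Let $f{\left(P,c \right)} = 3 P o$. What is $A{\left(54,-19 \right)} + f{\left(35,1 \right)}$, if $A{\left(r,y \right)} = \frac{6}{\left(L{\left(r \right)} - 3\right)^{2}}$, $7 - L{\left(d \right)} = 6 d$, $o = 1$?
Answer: $\frac{5376003}{51200} \approx 105.0$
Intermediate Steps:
$L{\left(d \right)} = 7 - 6 d$
$f{\left(P,c \right)} = 3 P$ ($f{\left(P,c \right)} = 3 P 1 = 3 P$)
$A{\left(r,y \right)} = \frac{6}{\left(4 - 6 r\right)^{2}}$ ($A{\left(r,y \right)} = \frac{6}{\left(\left(7 - 6 r\right) - 3\right)^{2}} = \frac{6}{\left(4 - 6 r\right)^{2}}$)
$A{\left(54,-19 \right)} + f{\left(35,1 \right)} = \frac{3}{2 \left(-2 + 3 \cdot 54\right)^{2}} + 3 \cdot 35 = \frac{3}{2 \left(-2 + 162\right)^{2}} + 105 = \frac{3}{2 \cdot 25600} + 105 = \frac{3}{2} \cdot \frac{1}{25600} + 105 = \frac{3}{51200} + 105 = \frac{5376003}{51200}$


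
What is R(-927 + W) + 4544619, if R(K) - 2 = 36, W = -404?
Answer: 4544657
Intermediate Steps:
R(K) = 38 (R(K) = 2 + 36 = 38)
R(-927 + W) + 4544619 = 38 + 4544619 = 4544657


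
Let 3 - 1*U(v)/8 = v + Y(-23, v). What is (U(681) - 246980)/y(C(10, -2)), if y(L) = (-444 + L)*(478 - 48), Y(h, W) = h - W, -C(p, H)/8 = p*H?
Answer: 61693/30530 ≈ 2.0207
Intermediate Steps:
C(p, H) = -8*H*p (C(p, H) = -8*p*H = -8*H*p)
U(v) = 208 (U(v) = 24 - 8*(v + (-23 - v)) = 24 - 8*(-23) = 24 + 184 = 208)
y(L) = -190920 + 430*L (y(L) = (-444 + L)*430 = -190920 + 430*L)
(U(681) - 246980)/y(C(10, -2)) = (208 - 246980)/(-190920 + 430*(-8*(-2)*10)) = -246772/(-190920 + 430*160) = -246772/(-190920 + 68800) = -246772/(-122120) = -246772*(-1/122120) = 61693/30530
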